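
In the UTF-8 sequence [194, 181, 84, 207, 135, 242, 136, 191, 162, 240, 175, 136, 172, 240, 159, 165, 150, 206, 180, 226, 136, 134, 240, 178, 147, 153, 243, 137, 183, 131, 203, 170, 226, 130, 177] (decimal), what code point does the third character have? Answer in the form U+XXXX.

U+03C7

Offset 0: leading byte 0xC2 = 11000010 → 2-byte char #1 = C2 B5.
Offset 2: leading byte 0x54 = 01010100 → 1-byte char #2 = 54.
Offset 3: leading byte 0xCF = 11001111 → 2-byte char #3 = CF 87.
Leading byte 0xCF = 11001111 matches 110xxxxx → 2-byte sequence.
Byte 1: 0xCF = 11001111, payload 01111 (5 bits).
Byte 2: 0x87 = 10000111 (10xxxxxx ✓), payload 000111.
Concatenate: 01111000111 = 0x3C7 (11 bits → U+03C7).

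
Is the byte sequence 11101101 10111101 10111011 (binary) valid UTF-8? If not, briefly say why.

Structurally a 3-byte sequence; payload = 0xDF7B.
But 0xDF7B is in U+D800–U+DFFF, the surrogate range. Surrogates are not Unicode scalar values and are forbidden in UTF-8.

invalid (encodes a surrogate (U+D800–U+DFFF))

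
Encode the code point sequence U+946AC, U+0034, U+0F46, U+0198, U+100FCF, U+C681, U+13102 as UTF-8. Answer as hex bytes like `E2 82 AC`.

F2 94 9A AC 34 E0 BD 86 C6 98 F4 80 BF 8F EC 9A 81 F0 93 84 82

U+946AC: 4-byte form → F2 94 9A AC.
U+0034: 1-byte form → 34.
U+0F46: 3-byte form → E0 BD 86.
U+0198: 2-byte form → C6 98.
U+100FCF: 4-byte form → F4 80 BF 8F.
U+C681: 3-byte form → EC 9A 81.
U+13102: 4-byte form → F0 93 84 82.
Concatenated (21 bytes): F2 94 9A AC 34 E0 BD 86 C6 98 F4 80 BF 8F EC 9A 81 F0 93 84 82.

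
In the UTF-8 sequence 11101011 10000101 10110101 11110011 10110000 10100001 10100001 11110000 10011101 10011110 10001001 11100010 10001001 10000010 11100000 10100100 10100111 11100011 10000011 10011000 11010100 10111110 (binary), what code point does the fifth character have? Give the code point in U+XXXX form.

U+0927

Offset 0: leading byte 0xEB = 11101011 → 3-byte char #1 = EB 85 B5.
Offset 3: leading byte 0xF3 = 11110011 → 4-byte char #2 = F3 B0 A1 A1.
Offset 7: leading byte 0xF0 = 11110000 → 4-byte char #3 = F0 9D 9E 89.
Offset 11: leading byte 0xE2 = 11100010 → 3-byte char #4 = E2 89 82.
Offset 14: leading byte 0xE0 = 11100000 → 3-byte char #5 = E0 A4 A7.
Leading byte 0xE0 = 11100000 matches 1110xxxx → 3-byte sequence.
Byte 1: 0xE0 = 11100000, payload 0000 (4 bits).
Byte 2: 0xA4 = 10100100 (10xxxxxx ✓), payload 100100.
Byte 3: 0xA7 = 10100111 (10xxxxxx ✓), payload 100111.
Concatenate: 0000100100100111 = 0x927 (16 bits → U+0927).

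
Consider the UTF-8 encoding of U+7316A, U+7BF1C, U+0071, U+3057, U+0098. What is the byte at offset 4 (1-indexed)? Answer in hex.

0xAA

1-indexed offset 4 is 0-indexed offset 3.
U+7316A → 4-byte form F1 B3 85 AA at offsets 0–3.
Offset 3 falls in char 1's range; it's byte 4 of F1 B3 85 AA = 0xAA.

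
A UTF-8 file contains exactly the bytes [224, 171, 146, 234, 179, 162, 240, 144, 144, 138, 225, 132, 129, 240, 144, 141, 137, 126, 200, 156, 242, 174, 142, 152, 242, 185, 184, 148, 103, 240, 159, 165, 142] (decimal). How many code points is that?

Byte at offset 0: 0xE0 = 11100000 → 3-byte char (#1). Advance 3.
Byte at offset 3: 0xEA = 11101010 → 3-byte char (#2). Advance 3.
Byte at offset 6: 0xF0 = 11110000 → 4-byte char (#3). Advance 4.
Byte at offset 10: 0xE1 = 11100001 → 3-byte char (#4). Advance 3.
Byte at offset 13: 0xF0 = 11110000 → 4-byte char (#5). Advance 4.
Byte at offset 17: 0x7E = 01111110 → 1-byte char (#6). Advance 1.
Byte at offset 18: 0xC8 = 11001000 → 2-byte char (#7). Advance 2.
Byte at offset 20: 0xF2 = 11110010 → 4-byte char (#8). Advance 4.
Byte at offset 24: 0xF2 = 11110010 → 4-byte char (#9). Advance 4.
Byte at offset 28: 0x67 = 01100111 → 1-byte char (#10). Advance 1.
Byte at offset 29: 0xF0 = 11110000 → 4-byte char (#11). Advance 4.
Reached end at offset 33 after 11 code points.

11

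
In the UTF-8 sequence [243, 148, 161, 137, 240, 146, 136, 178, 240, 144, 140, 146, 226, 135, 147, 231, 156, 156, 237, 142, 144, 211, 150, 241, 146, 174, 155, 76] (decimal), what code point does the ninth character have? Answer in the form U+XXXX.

Offset 0: leading byte 0xF3 = 11110011 → 4-byte char #1 = F3 94 A1 89.
Offset 4: leading byte 0xF0 = 11110000 → 4-byte char #2 = F0 92 88 B2.
Offset 8: leading byte 0xF0 = 11110000 → 4-byte char #3 = F0 90 8C 92.
Offset 12: leading byte 0xE2 = 11100010 → 3-byte char #4 = E2 87 93.
Offset 15: leading byte 0xE7 = 11100111 → 3-byte char #5 = E7 9C 9C.
Offset 18: leading byte 0xED = 11101101 → 3-byte char #6 = ED 8E 90.
Offset 21: leading byte 0xD3 = 11010011 → 2-byte char #7 = D3 96.
Offset 23: leading byte 0xF1 = 11110001 → 4-byte char #8 = F1 92 AE 9B.
Offset 27: leading byte 0x4C = 01001100 → 1-byte char #9 = 4C.
Leading byte 0x4C = 01001100 matches 0xxxxxxx → 1-byte sequence.
Byte 1: 0x4C = 01001100, payload 1001100 (7 bits).
Concatenate: 1001100 = 0x4C (7 bits → U+004C).

U+004C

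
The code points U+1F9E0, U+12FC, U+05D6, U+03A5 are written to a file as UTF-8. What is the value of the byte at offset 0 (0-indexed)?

0xF0

U+1F9E0 → 4-byte form F0 9F A7 A0 at offsets 0–3.
Offset 0 falls in char 1's range; it's byte 1 of F0 9F A7 A0 = 0xF0.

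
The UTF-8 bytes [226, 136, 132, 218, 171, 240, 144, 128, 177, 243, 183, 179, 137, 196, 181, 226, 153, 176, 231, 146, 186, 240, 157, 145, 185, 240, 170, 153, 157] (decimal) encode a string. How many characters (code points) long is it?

9

Byte at offset 0: 0xE2 = 11100010 → 3-byte char (#1). Advance 3.
Byte at offset 3: 0xDA = 11011010 → 2-byte char (#2). Advance 2.
Byte at offset 5: 0xF0 = 11110000 → 4-byte char (#3). Advance 4.
Byte at offset 9: 0xF3 = 11110011 → 4-byte char (#4). Advance 4.
Byte at offset 13: 0xC4 = 11000100 → 2-byte char (#5). Advance 2.
Byte at offset 15: 0xE2 = 11100010 → 3-byte char (#6). Advance 3.
Byte at offset 18: 0xE7 = 11100111 → 3-byte char (#7). Advance 3.
Byte at offset 21: 0xF0 = 11110000 → 4-byte char (#8). Advance 4.
Byte at offset 25: 0xF0 = 11110000 → 4-byte char (#9). Advance 4.
Reached end at offset 29 after 9 code points.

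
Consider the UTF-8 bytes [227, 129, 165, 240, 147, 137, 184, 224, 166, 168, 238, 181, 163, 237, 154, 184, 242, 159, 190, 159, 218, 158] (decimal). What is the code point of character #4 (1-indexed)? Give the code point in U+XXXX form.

U+ED63

Offset 0: leading byte 0xE3 = 11100011 → 3-byte char #1 = E3 81 A5.
Offset 3: leading byte 0xF0 = 11110000 → 4-byte char #2 = F0 93 89 B8.
Offset 7: leading byte 0xE0 = 11100000 → 3-byte char #3 = E0 A6 A8.
Offset 10: leading byte 0xEE = 11101110 → 3-byte char #4 = EE B5 A3.
Leading byte 0xEE = 11101110 matches 1110xxxx → 3-byte sequence.
Byte 1: 0xEE = 11101110, payload 1110 (4 bits).
Byte 2: 0xB5 = 10110101 (10xxxxxx ✓), payload 110101.
Byte 3: 0xA3 = 10100011 (10xxxxxx ✓), payload 100011.
Concatenate: 1110110101100011 = 0xED63 (16 bits → U+ED63).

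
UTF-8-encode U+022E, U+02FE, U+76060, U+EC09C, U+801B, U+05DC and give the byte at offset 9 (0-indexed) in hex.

U+022E → 2-byte form C8 AE at offsets 0–1.
U+02FE → 2-byte form CB BE at offsets 2–3.
U+76060 → 4-byte form F1 B6 81 A0 at offsets 4–7.
U+EC09C → 4-byte form F3 AC 82 9C at offsets 8–11.
Offset 9 falls in char 4's range; it's byte 2 of F3 AC 82 9C = 0xAC.

0xAC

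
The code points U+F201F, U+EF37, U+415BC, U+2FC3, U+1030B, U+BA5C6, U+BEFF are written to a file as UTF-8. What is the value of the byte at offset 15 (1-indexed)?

0xF0

1-indexed offset 15 is 0-indexed offset 14.
U+F201F → 4-byte form F3 B2 80 9F at offsets 0–3.
U+EF37 → 3-byte form EE BC B7 at offsets 4–6.
U+415BC → 4-byte form F1 81 96 BC at offsets 7–10.
U+2FC3 → 3-byte form E2 BF 83 at offsets 11–13.
U+1030B → 4-byte form F0 90 8C 8B at offsets 14–17.
Offset 14 falls in char 5's range; it's byte 1 of F0 90 8C 8B = 0xF0.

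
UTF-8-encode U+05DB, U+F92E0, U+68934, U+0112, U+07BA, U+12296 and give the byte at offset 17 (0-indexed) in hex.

U+05DB → 2-byte form D7 9B at offsets 0–1.
U+F92E0 → 4-byte form F3 B9 8B A0 at offsets 2–5.
U+68934 → 4-byte form F1 A8 A4 B4 at offsets 6–9.
U+0112 → 2-byte form C4 92 at offsets 10–11.
U+07BA → 2-byte form DE BA at offsets 12–13.
U+12296 → 4-byte form F0 92 8A 96 at offsets 14–17.
Offset 17 falls in char 6's range; it's byte 4 of F0 92 8A 96 = 0x96.

0x96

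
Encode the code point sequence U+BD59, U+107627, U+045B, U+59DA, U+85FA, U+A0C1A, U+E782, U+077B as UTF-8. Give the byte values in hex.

U+BD59: 3-byte form → EB B5 99.
U+107627: 4-byte form → F4 87 98 A7.
U+045B: 2-byte form → D1 9B.
U+59DA: 3-byte form → E5 A7 9A.
U+85FA: 3-byte form → E8 97 BA.
U+A0C1A: 4-byte form → F2 A0 B0 9A.
U+E782: 3-byte form → EE 9E 82.
U+077B: 2-byte form → DD BB.
Concatenated (24 bytes): EB B5 99 F4 87 98 A7 D1 9B E5 A7 9A E8 97 BA F2 A0 B0 9A EE 9E 82 DD BB.

EB B5 99 F4 87 98 A7 D1 9B E5 A7 9A E8 97 BA F2 A0 B0 9A EE 9E 82 DD BB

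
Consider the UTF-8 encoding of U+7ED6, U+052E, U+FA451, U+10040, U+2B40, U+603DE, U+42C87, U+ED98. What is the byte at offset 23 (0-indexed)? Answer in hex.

0x87

U+7ED6 → 3-byte form E7 BB 96 at offsets 0–2.
U+052E → 2-byte form D4 AE at offsets 3–4.
U+FA451 → 4-byte form F3 BA 91 91 at offsets 5–8.
U+10040 → 4-byte form F0 90 81 80 at offsets 9–12.
U+2B40 → 3-byte form E2 AD 80 at offsets 13–15.
U+603DE → 4-byte form F1 A0 8F 9E at offsets 16–19.
U+42C87 → 4-byte form F1 82 B2 87 at offsets 20–23.
Offset 23 falls in char 7's range; it's byte 4 of F1 82 B2 87 = 0x87.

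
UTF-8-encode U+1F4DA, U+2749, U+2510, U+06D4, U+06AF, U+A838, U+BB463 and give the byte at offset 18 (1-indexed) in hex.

0xF2

1-indexed offset 18 is 0-indexed offset 17.
U+1F4DA → 4-byte form F0 9F 93 9A at offsets 0–3.
U+2749 → 3-byte form E2 9D 89 at offsets 4–6.
U+2510 → 3-byte form E2 94 90 at offsets 7–9.
U+06D4 → 2-byte form DB 94 at offsets 10–11.
U+06AF → 2-byte form DA AF at offsets 12–13.
U+A838 → 3-byte form EA A0 B8 at offsets 14–16.
U+BB463 → 4-byte form F2 BB 91 A3 at offsets 17–20.
Offset 17 falls in char 7's range; it's byte 1 of F2 BB 91 A3 = 0xF2.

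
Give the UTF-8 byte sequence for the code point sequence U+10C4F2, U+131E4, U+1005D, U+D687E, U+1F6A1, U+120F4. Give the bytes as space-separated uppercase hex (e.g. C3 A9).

F4 8C 93 B2 F0 93 87 A4 F0 90 81 9D F3 96 A1 BE F0 9F 9A A1 F0 92 83 B4

U+10C4F2: 4-byte form → F4 8C 93 B2.
U+131E4: 4-byte form → F0 93 87 A4.
U+1005D: 4-byte form → F0 90 81 9D.
U+D687E: 4-byte form → F3 96 A1 BE.
U+1F6A1: 4-byte form → F0 9F 9A A1.
U+120F4: 4-byte form → F0 92 83 B4.
Concatenated (24 bytes): F4 8C 93 B2 F0 93 87 A4 F0 90 81 9D F3 96 A1 BE F0 9F 9A A1 F0 92 83 B4.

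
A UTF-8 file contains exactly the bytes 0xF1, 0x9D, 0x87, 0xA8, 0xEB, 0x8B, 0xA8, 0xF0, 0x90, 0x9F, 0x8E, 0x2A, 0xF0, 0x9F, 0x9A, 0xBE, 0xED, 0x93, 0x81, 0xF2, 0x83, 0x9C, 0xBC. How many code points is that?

Byte at offset 0: 0xF1 = 11110001 → 4-byte char (#1). Advance 4.
Byte at offset 4: 0xEB = 11101011 → 3-byte char (#2). Advance 3.
Byte at offset 7: 0xF0 = 11110000 → 4-byte char (#3). Advance 4.
Byte at offset 11: 0x2A = 00101010 → 1-byte char (#4). Advance 1.
Byte at offset 12: 0xF0 = 11110000 → 4-byte char (#5). Advance 4.
Byte at offset 16: 0xED = 11101101 → 3-byte char (#6). Advance 3.
Byte at offset 19: 0xF2 = 11110010 → 4-byte char (#7). Advance 4.
Reached end at offset 23 after 7 code points.

7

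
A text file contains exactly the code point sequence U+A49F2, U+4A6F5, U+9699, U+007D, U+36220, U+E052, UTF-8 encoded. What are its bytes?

U+A49F2: 4-byte form → F2 A4 A7 B2.
U+4A6F5: 4-byte form → F1 8A 9B B5.
U+9699: 3-byte form → E9 9A 99.
U+007D: 1-byte form → 7D.
U+36220: 4-byte form → F0 B6 88 A0.
U+E052: 3-byte form → EE 81 92.
Concatenated (19 bytes): F2 A4 A7 B2 F1 8A 9B B5 E9 9A 99 7D F0 B6 88 A0 EE 81 92.

F2 A4 A7 B2 F1 8A 9B B5 E9 9A 99 7D F0 B6 88 A0 EE 81 92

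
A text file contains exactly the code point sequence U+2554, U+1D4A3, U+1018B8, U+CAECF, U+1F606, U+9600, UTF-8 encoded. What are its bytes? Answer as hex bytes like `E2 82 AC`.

U+2554: 3-byte form → E2 95 94.
U+1D4A3: 4-byte form → F0 9D 92 A3.
U+1018B8: 4-byte form → F4 81 A2 B8.
U+CAECF: 4-byte form → F3 8A BB 8F.
U+1F606: 4-byte form → F0 9F 98 86.
U+9600: 3-byte form → E9 98 80.
Concatenated (22 bytes): E2 95 94 F0 9D 92 A3 F4 81 A2 B8 F3 8A BB 8F F0 9F 98 86 E9 98 80.

E2 95 94 F0 9D 92 A3 F4 81 A2 B8 F3 8A BB 8F F0 9F 98 86 E9 98 80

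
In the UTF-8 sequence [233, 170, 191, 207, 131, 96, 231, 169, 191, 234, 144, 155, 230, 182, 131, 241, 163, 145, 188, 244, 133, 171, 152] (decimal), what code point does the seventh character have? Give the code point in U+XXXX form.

U+6347C

Offset 0: leading byte 0xE9 = 11101001 → 3-byte char #1 = E9 AA BF.
Offset 3: leading byte 0xCF = 11001111 → 2-byte char #2 = CF 83.
Offset 5: leading byte 0x60 = 01100000 → 1-byte char #3 = 60.
Offset 6: leading byte 0xE7 = 11100111 → 3-byte char #4 = E7 A9 BF.
Offset 9: leading byte 0xEA = 11101010 → 3-byte char #5 = EA 90 9B.
Offset 12: leading byte 0xE6 = 11100110 → 3-byte char #6 = E6 B6 83.
Offset 15: leading byte 0xF1 = 11110001 → 4-byte char #7 = F1 A3 91 BC.
Leading byte 0xF1 = 11110001 matches 11110xxx → 4-byte sequence.
Byte 1: 0xF1 = 11110001, payload 001 (3 bits).
Byte 2: 0xA3 = 10100011 (10xxxxxx ✓), payload 100011.
Byte 3: 0x91 = 10010001 (10xxxxxx ✓), payload 010001.
Byte 4: 0xBC = 10111100 (10xxxxxx ✓), payload 111100.
Concatenate: 001100011010001111100 = 0x6347C (21 bits → U+6347C).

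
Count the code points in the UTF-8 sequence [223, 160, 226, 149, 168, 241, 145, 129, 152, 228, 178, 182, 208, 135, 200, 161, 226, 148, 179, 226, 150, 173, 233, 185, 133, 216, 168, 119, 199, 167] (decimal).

12

Byte at offset 0: 0xDF = 11011111 → 2-byte char (#1). Advance 2.
Byte at offset 2: 0xE2 = 11100010 → 3-byte char (#2). Advance 3.
Byte at offset 5: 0xF1 = 11110001 → 4-byte char (#3). Advance 4.
Byte at offset 9: 0xE4 = 11100100 → 3-byte char (#4). Advance 3.
Byte at offset 12: 0xD0 = 11010000 → 2-byte char (#5). Advance 2.
Byte at offset 14: 0xC8 = 11001000 → 2-byte char (#6). Advance 2.
Byte at offset 16: 0xE2 = 11100010 → 3-byte char (#7). Advance 3.
Byte at offset 19: 0xE2 = 11100010 → 3-byte char (#8). Advance 3.
Byte at offset 22: 0xE9 = 11101001 → 3-byte char (#9). Advance 3.
Byte at offset 25: 0xD8 = 11011000 → 2-byte char (#10). Advance 2.
Byte at offset 27: 0x77 = 01110111 → 1-byte char (#11). Advance 1.
Byte at offset 28: 0xC7 = 11000111 → 2-byte char (#12). Advance 2.
Reached end at offset 30 after 12 code points.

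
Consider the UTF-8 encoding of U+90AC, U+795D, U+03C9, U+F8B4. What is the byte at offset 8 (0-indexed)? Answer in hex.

0xEF

U+90AC → 3-byte form E9 82 AC at offsets 0–2.
U+795D → 3-byte form E7 A5 9D at offsets 3–5.
U+03C9 → 2-byte form CF 89 at offsets 6–7.
U+F8B4 → 3-byte form EF A2 B4 at offsets 8–10.
Offset 8 falls in char 4's range; it's byte 1 of EF A2 B4 = 0xEF.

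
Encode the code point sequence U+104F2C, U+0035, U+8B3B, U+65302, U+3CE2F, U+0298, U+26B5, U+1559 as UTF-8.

U+104F2C: 4-byte form → F4 84 BC AC.
U+0035: 1-byte form → 35.
U+8B3B: 3-byte form → E8 AC BB.
U+65302: 4-byte form → F1 A5 8C 82.
U+3CE2F: 4-byte form → F0 BC B8 AF.
U+0298: 2-byte form → CA 98.
U+26B5: 3-byte form → E2 9A B5.
U+1559: 3-byte form → E1 95 99.
Concatenated (24 bytes): F4 84 BC AC 35 E8 AC BB F1 A5 8C 82 F0 BC B8 AF CA 98 E2 9A B5 E1 95 99.

F4 84 BC AC 35 E8 AC BB F1 A5 8C 82 F0 BC B8 AF CA 98 E2 9A B5 E1 95 99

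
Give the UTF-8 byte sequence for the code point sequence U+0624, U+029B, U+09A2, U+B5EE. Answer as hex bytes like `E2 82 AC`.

D8 A4 CA 9B E0 A6 A2 EB 97 AE

U+0624: 2-byte form → D8 A4.
U+029B: 2-byte form → CA 9B.
U+09A2: 3-byte form → E0 A6 A2.
U+B5EE: 3-byte form → EB 97 AE.
Concatenated (10 bytes): D8 A4 CA 9B E0 A6 A2 EB 97 AE.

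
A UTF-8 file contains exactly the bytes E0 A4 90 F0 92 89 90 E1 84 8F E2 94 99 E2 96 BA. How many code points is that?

5

Byte at offset 0: 0xE0 = 11100000 → 3-byte char (#1). Advance 3.
Byte at offset 3: 0xF0 = 11110000 → 4-byte char (#2). Advance 4.
Byte at offset 7: 0xE1 = 11100001 → 3-byte char (#3). Advance 3.
Byte at offset 10: 0xE2 = 11100010 → 3-byte char (#4). Advance 3.
Byte at offset 13: 0xE2 = 11100010 → 3-byte char (#5). Advance 3.
Reached end at offset 16 after 5 code points.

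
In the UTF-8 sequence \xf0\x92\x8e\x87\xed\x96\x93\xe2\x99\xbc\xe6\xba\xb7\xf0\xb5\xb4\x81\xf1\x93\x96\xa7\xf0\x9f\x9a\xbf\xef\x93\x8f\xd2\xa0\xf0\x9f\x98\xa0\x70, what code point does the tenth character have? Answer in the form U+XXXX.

U+1F620

Offset 0: leading byte 0xF0 = 11110000 → 4-byte char #1 = F0 92 8E 87.
Offset 4: leading byte 0xED = 11101101 → 3-byte char #2 = ED 96 93.
Offset 7: leading byte 0xE2 = 11100010 → 3-byte char #3 = E2 99 BC.
Offset 10: leading byte 0xE6 = 11100110 → 3-byte char #4 = E6 BA B7.
Offset 13: leading byte 0xF0 = 11110000 → 4-byte char #5 = F0 B5 B4 81.
Offset 17: leading byte 0xF1 = 11110001 → 4-byte char #6 = F1 93 96 A7.
Offset 21: leading byte 0xF0 = 11110000 → 4-byte char #7 = F0 9F 9A BF.
Offset 25: leading byte 0xEF = 11101111 → 3-byte char #8 = EF 93 8F.
Offset 28: leading byte 0xD2 = 11010010 → 2-byte char #9 = D2 A0.
Offset 30: leading byte 0xF0 = 11110000 → 4-byte char #10 = F0 9F 98 A0.
Leading byte 0xF0 = 11110000 matches 11110xxx → 4-byte sequence.
Byte 1: 0xF0 = 11110000, payload 000 (3 bits).
Byte 2: 0x9F = 10011111 (10xxxxxx ✓), payload 011111.
Byte 3: 0x98 = 10011000 (10xxxxxx ✓), payload 011000.
Byte 4: 0xA0 = 10100000 (10xxxxxx ✓), payload 100000.
Concatenate: 000011111011000100000 = 0x1F620 (21 bits → U+1F620).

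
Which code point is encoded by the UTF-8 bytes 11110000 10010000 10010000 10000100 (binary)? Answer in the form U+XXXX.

U+10404

Leading byte 0xF0 = 11110000 matches 11110xxx → 4-byte sequence.
Byte 1: 0xF0 = 11110000, payload 000 (3 bits).
Byte 2: 0x90 = 10010000 (10xxxxxx ✓), payload 010000.
Byte 3: 0x90 = 10010000 (10xxxxxx ✓), payload 010000.
Byte 4: 0x84 = 10000100 (10xxxxxx ✓), payload 000100.
Concatenate: 000010000010000000100 = 0x10404 (21 bits → U+10404).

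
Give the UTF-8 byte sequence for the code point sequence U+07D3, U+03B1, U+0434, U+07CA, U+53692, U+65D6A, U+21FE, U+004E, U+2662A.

DF 93 CE B1 D0 B4 DF 8A F1 93 9A 92 F1 A5 B5 AA E2 87 BE 4E F0 A6 98 AA

U+07D3: 2-byte form → DF 93.
U+03B1: 2-byte form → CE B1.
U+0434: 2-byte form → D0 B4.
U+07CA: 2-byte form → DF 8A.
U+53692: 4-byte form → F1 93 9A 92.
U+65D6A: 4-byte form → F1 A5 B5 AA.
U+21FE: 3-byte form → E2 87 BE.
U+004E: 1-byte form → 4E.
U+2662A: 4-byte form → F0 A6 98 AA.
Concatenated (24 bytes): DF 93 CE B1 D0 B4 DF 8A F1 93 9A 92 F1 A5 B5 AA E2 87 BE 4E F0 A6 98 AA.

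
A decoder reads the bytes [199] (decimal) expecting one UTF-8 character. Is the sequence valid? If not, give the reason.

invalid (sequence truncated)

Leading byte 0xC7 = 11000111 → 2-byte form, but only 1 byte is present.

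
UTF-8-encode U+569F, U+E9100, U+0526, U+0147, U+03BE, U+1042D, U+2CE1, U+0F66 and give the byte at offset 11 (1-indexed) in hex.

1-indexed offset 11 is 0-indexed offset 10.
U+569F → 3-byte form E5 9A 9F at offsets 0–2.
U+E9100 → 4-byte form F3 A9 84 80 at offsets 3–6.
U+0526 → 2-byte form D4 A6 at offsets 7–8.
U+0147 → 2-byte form C5 87 at offsets 9–10.
Offset 10 falls in char 4's range; it's byte 2 of C5 87 = 0x87.

0x87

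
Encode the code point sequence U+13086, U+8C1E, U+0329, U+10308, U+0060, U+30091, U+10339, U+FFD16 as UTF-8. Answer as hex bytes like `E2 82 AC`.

F0 93 82 86 E8 B0 9E CC A9 F0 90 8C 88 60 F0 B0 82 91 F0 90 8C B9 F3 BF B4 96

U+13086: 4-byte form → F0 93 82 86.
U+8C1E: 3-byte form → E8 B0 9E.
U+0329: 2-byte form → CC A9.
U+10308: 4-byte form → F0 90 8C 88.
U+0060: 1-byte form → 60.
U+30091: 4-byte form → F0 B0 82 91.
U+10339: 4-byte form → F0 90 8C B9.
U+FFD16: 4-byte form → F3 BF B4 96.
Concatenated (26 bytes): F0 93 82 86 E8 B0 9E CC A9 F0 90 8C 88 60 F0 B0 82 91 F0 90 8C B9 F3 BF B4 96.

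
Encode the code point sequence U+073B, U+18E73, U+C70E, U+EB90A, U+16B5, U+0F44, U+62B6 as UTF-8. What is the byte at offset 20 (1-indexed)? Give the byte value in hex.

0xE6

1-indexed offset 20 is 0-indexed offset 19.
U+073B → 2-byte form DC BB at offsets 0–1.
U+18E73 → 4-byte form F0 98 B9 B3 at offsets 2–5.
U+C70E → 3-byte form EC 9C 8E at offsets 6–8.
U+EB90A → 4-byte form F3 AB A4 8A at offsets 9–12.
U+16B5 → 3-byte form E1 9A B5 at offsets 13–15.
U+0F44 → 3-byte form E0 BD 84 at offsets 16–18.
U+62B6 → 3-byte form E6 8A B6 at offsets 19–21.
Offset 19 falls in char 7's range; it's byte 1 of E6 8A B6 = 0xE6.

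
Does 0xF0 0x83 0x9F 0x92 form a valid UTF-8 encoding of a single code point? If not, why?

Leading byte 0xF0 = 11110000 → 4-byte form.
Continuation bytes all match 10xxxxxx. Payload decodes to 0x37D2.
But 0x37D2 < 0x10000, the minimum for a 4-byte sequence — this is an overlong encoding.

invalid (overlong encoding)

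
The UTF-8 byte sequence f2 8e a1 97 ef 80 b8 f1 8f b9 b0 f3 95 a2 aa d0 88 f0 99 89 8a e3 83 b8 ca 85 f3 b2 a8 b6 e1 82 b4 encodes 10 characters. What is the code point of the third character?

Offset 0: leading byte 0xF2 = 11110010 → 4-byte char #1 = F2 8E A1 97.
Offset 4: leading byte 0xEF = 11101111 → 3-byte char #2 = EF 80 B8.
Offset 7: leading byte 0xF1 = 11110001 → 4-byte char #3 = F1 8F B9 B0.
Leading byte 0xF1 = 11110001 matches 11110xxx → 4-byte sequence.
Byte 1: 0xF1 = 11110001, payload 001 (3 bits).
Byte 2: 0x8F = 10001111 (10xxxxxx ✓), payload 001111.
Byte 3: 0xB9 = 10111001 (10xxxxxx ✓), payload 111001.
Byte 4: 0xB0 = 10110000 (10xxxxxx ✓), payload 110000.
Concatenate: 001001111111001110000 = 0x4FE70 (21 bits → U+4FE70).

U+4FE70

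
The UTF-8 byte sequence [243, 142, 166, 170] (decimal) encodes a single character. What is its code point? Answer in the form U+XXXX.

U+CE9AA

Leading byte 0xF3 = 11110011 matches 11110xxx → 4-byte sequence.
Byte 1: 0xF3 = 11110011, payload 011 (3 bits).
Byte 2: 0x8E = 10001110 (10xxxxxx ✓), payload 001110.
Byte 3: 0xA6 = 10100110 (10xxxxxx ✓), payload 100110.
Byte 4: 0xAA = 10101010 (10xxxxxx ✓), payload 101010.
Concatenate: 011001110100110101010 = 0xCE9AA (21 bits → U+CE9AA).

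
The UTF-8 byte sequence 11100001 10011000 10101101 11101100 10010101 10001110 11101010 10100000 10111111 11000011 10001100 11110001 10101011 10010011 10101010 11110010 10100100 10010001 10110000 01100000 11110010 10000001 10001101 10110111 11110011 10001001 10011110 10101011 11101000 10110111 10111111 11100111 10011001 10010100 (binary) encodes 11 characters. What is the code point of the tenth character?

U+8DFF

Offset 0: leading byte 0xE1 = 11100001 → 3-byte char #1 = E1 98 AD.
Offset 3: leading byte 0xEC = 11101100 → 3-byte char #2 = EC 95 8E.
Offset 6: leading byte 0xEA = 11101010 → 3-byte char #3 = EA A0 BF.
Offset 9: leading byte 0xC3 = 11000011 → 2-byte char #4 = C3 8C.
Offset 11: leading byte 0xF1 = 11110001 → 4-byte char #5 = F1 AB 93 AA.
Offset 15: leading byte 0xF2 = 11110010 → 4-byte char #6 = F2 A4 91 B0.
Offset 19: leading byte 0x60 = 01100000 → 1-byte char #7 = 60.
Offset 20: leading byte 0xF2 = 11110010 → 4-byte char #8 = F2 81 8D B7.
Offset 24: leading byte 0xF3 = 11110011 → 4-byte char #9 = F3 89 9E AB.
Offset 28: leading byte 0xE8 = 11101000 → 3-byte char #10 = E8 B7 BF.
Leading byte 0xE8 = 11101000 matches 1110xxxx → 3-byte sequence.
Byte 1: 0xE8 = 11101000, payload 1000 (4 bits).
Byte 2: 0xB7 = 10110111 (10xxxxxx ✓), payload 110111.
Byte 3: 0xBF = 10111111 (10xxxxxx ✓), payload 111111.
Concatenate: 1000110111111111 = 0x8DFF (16 bits → U+8DFF).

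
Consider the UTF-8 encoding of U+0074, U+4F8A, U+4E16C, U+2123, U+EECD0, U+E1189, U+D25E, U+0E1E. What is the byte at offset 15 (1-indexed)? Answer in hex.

1-indexed offset 15 is 0-indexed offset 14.
U+0074 → 1-byte form 74 at offsets 0–0.
U+4F8A → 3-byte form E4 BE 8A at offsets 1–3.
U+4E16C → 4-byte form F1 8E 85 AC at offsets 4–7.
U+2123 → 3-byte form E2 84 A3 at offsets 8–10.
U+EECD0 → 4-byte form F3 AE B3 90 at offsets 11–14.
Offset 14 falls in char 5's range; it's byte 4 of F3 AE B3 90 = 0x90.

0x90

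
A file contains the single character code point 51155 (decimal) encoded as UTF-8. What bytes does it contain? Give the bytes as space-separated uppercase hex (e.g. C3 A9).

EC 9F 93

U+C7D3 = 0xC7D3 = 51155 decimal. In range U+0800–U+FFFF → 3-byte form: 1110xxxx 10xxxxxx 10xxxxxx.
Binary (16 bits): 1100011111010011.
Split 4+6+6: 1100 | 011111 | 010011.
Byte 1: 11101100 = 0xEC.
Byte 2: 10011111 = 0x9F.
Byte 3: 10010011 = 0x93.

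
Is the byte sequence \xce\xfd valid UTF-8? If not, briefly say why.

Leading byte 0xCE = 11001110 → 2-byte form.
Byte 2 is 0xFD = 11111101, which is not 10xxxxxx — expected a continuation byte.

invalid (non-continuation byte where continuation expected)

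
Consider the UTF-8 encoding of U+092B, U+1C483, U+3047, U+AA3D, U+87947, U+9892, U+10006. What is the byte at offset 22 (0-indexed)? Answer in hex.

0x80

U+092B → 3-byte form E0 A4 AB at offsets 0–2.
U+1C483 → 4-byte form F0 9C 92 83 at offsets 3–6.
U+3047 → 3-byte form E3 81 87 at offsets 7–9.
U+AA3D → 3-byte form EA A8 BD at offsets 10–12.
U+87947 → 4-byte form F2 87 A5 87 at offsets 13–16.
U+9892 → 3-byte form E9 A2 92 at offsets 17–19.
U+10006 → 4-byte form F0 90 80 86 at offsets 20–23.
Offset 22 falls in char 7's range; it's byte 3 of F0 90 80 86 = 0x80.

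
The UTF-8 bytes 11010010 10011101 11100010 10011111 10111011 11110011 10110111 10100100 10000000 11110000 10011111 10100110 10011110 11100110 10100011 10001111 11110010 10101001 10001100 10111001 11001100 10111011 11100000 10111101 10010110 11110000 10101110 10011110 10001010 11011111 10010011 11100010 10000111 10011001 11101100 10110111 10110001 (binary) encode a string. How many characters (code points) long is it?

Byte at offset 0: 0xD2 = 11010010 → 2-byte char (#1). Advance 2.
Byte at offset 2: 0xE2 = 11100010 → 3-byte char (#2). Advance 3.
Byte at offset 5: 0xF3 = 11110011 → 4-byte char (#3). Advance 4.
Byte at offset 9: 0xF0 = 11110000 → 4-byte char (#4). Advance 4.
Byte at offset 13: 0xE6 = 11100110 → 3-byte char (#5). Advance 3.
Byte at offset 16: 0xF2 = 11110010 → 4-byte char (#6). Advance 4.
Byte at offset 20: 0xCC = 11001100 → 2-byte char (#7). Advance 2.
Byte at offset 22: 0xE0 = 11100000 → 3-byte char (#8). Advance 3.
Byte at offset 25: 0xF0 = 11110000 → 4-byte char (#9). Advance 4.
Byte at offset 29: 0xDF = 11011111 → 2-byte char (#10). Advance 2.
Byte at offset 31: 0xE2 = 11100010 → 3-byte char (#11). Advance 3.
Byte at offset 34: 0xEC = 11101100 → 3-byte char (#12). Advance 3.
Reached end at offset 37 after 12 code points.

12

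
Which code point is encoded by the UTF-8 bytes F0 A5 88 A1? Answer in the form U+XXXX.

Leading byte 0xF0 = 11110000 matches 11110xxx → 4-byte sequence.
Byte 1: 0xF0 = 11110000, payload 000 (3 bits).
Byte 2: 0xA5 = 10100101 (10xxxxxx ✓), payload 100101.
Byte 3: 0x88 = 10001000 (10xxxxxx ✓), payload 001000.
Byte 4: 0xA1 = 10100001 (10xxxxxx ✓), payload 100001.
Concatenate: 000100101001000100001 = 0x25221 (21 bits → U+25221).

U+25221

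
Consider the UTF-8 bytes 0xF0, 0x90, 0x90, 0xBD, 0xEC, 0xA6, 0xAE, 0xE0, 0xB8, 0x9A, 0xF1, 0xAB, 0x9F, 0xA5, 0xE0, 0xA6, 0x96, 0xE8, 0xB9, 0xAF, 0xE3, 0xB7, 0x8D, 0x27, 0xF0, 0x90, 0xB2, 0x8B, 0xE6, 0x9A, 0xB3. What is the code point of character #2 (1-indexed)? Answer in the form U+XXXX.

U+C9AE

Offset 0: leading byte 0xF0 = 11110000 → 4-byte char #1 = F0 90 90 BD.
Offset 4: leading byte 0xEC = 11101100 → 3-byte char #2 = EC A6 AE.
Leading byte 0xEC = 11101100 matches 1110xxxx → 3-byte sequence.
Byte 1: 0xEC = 11101100, payload 1100 (4 bits).
Byte 2: 0xA6 = 10100110 (10xxxxxx ✓), payload 100110.
Byte 3: 0xAE = 10101110 (10xxxxxx ✓), payload 101110.
Concatenate: 1100100110101110 = 0xC9AE (16 bits → U+C9AE).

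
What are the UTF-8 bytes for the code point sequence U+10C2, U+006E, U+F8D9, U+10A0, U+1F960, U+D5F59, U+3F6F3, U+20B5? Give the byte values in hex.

E1 83 82 6E EF A3 99 E1 82 A0 F0 9F A5 A0 F3 95 BD 99 F0 BF 9B B3 E2 82 B5

U+10C2: 3-byte form → E1 83 82.
U+006E: 1-byte form → 6E.
U+F8D9: 3-byte form → EF A3 99.
U+10A0: 3-byte form → E1 82 A0.
U+1F960: 4-byte form → F0 9F A5 A0.
U+D5F59: 4-byte form → F3 95 BD 99.
U+3F6F3: 4-byte form → F0 BF 9B B3.
U+20B5: 3-byte form → E2 82 B5.
Concatenated (25 bytes): E1 83 82 6E EF A3 99 E1 82 A0 F0 9F A5 A0 F3 95 BD 99 F0 BF 9B B3 E2 82 B5.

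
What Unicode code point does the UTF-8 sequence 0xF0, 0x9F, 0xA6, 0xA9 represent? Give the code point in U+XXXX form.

Leading byte 0xF0 = 11110000 matches 11110xxx → 4-byte sequence.
Byte 1: 0xF0 = 11110000, payload 000 (3 bits).
Byte 2: 0x9F = 10011111 (10xxxxxx ✓), payload 011111.
Byte 3: 0xA6 = 10100110 (10xxxxxx ✓), payload 100110.
Byte 4: 0xA9 = 10101001 (10xxxxxx ✓), payload 101001.
Concatenate: 000011111100110101001 = 0x1F9A9 (21 bits → U+1F9A9).

U+1F9A9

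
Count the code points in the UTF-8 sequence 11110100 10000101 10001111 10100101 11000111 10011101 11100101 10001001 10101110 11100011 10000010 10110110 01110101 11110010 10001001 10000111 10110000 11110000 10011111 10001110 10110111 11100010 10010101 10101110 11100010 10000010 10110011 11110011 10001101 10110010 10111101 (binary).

10

Byte at offset 0: 0xF4 = 11110100 → 4-byte char (#1). Advance 4.
Byte at offset 4: 0xC7 = 11000111 → 2-byte char (#2). Advance 2.
Byte at offset 6: 0xE5 = 11100101 → 3-byte char (#3). Advance 3.
Byte at offset 9: 0xE3 = 11100011 → 3-byte char (#4). Advance 3.
Byte at offset 12: 0x75 = 01110101 → 1-byte char (#5). Advance 1.
Byte at offset 13: 0xF2 = 11110010 → 4-byte char (#6). Advance 4.
Byte at offset 17: 0xF0 = 11110000 → 4-byte char (#7). Advance 4.
Byte at offset 21: 0xE2 = 11100010 → 3-byte char (#8). Advance 3.
Byte at offset 24: 0xE2 = 11100010 → 3-byte char (#9). Advance 3.
Byte at offset 27: 0xF3 = 11110011 → 4-byte char (#10). Advance 4.
Reached end at offset 31 after 10 code points.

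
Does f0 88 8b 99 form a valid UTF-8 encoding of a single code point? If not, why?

invalid (overlong encoding)

Leading byte 0xF0 = 11110000 → 4-byte form.
Continuation bytes all match 10xxxxxx. Payload decodes to 0x82D9.
But 0x82D9 < 0x10000, the minimum for a 4-byte sequence — this is an overlong encoding.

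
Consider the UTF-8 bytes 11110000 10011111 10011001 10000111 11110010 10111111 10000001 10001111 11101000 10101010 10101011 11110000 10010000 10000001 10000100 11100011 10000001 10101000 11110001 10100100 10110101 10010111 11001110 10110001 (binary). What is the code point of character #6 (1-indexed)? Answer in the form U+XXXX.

Offset 0: leading byte 0xF0 = 11110000 → 4-byte char #1 = F0 9F 99 87.
Offset 4: leading byte 0xF2 = 11110010 → 4-byte char #2 = F2 BF 81 8F.
Offset 8: leading byte 0xE8 = 11101000 → 3-byte char #3 = E8 AA AB.
Offset 11: leading byte 0xF0 = 11110000 → 4-byte char #4 = F0 90 81 84.
Offset 15: leading byte 0xE3 = 11100011 → 3-byte char #5 = E3 81 A8.
Offset 18: leading byte 0xF1 = 11110001 → 4-byte char #6 = F1 A4 B5 97.
Leading byte 0xF1 = 11110001 matches 11110xxx → 4-byte sequence.
Byte 1: 0xF1 = 11110001, payload 001 (3 bits).
Byte 2: 0xA4 = 10100100 (10xxxxxx ✓), payload 100100.
Byte 3: 0xB5 = 10110101 (10xxxxxx ✓), payload 110101.
Byte 4: 0x97 = 10010111 (10xxxxxx ✓), payload 010111.
Concatenate: 001100100110101010111 = 0x64D57 (21 bits → U+64D57).

U+64D57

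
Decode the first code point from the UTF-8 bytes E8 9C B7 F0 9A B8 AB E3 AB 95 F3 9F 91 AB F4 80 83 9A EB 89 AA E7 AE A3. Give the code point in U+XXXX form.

U+8737

Offset 0: leading byte 0xE8 = 11101000 → 3-byte char #1 = E8 9C B7.
Leading byte 0xE8 = 11101000 matches 1110xxxx → 3-byte sequence.
Byte 1: 0xE8 = 11101000, payload 1000 (4 bits).
Byte 2: 0x9C = 10011100 (10xxxxxx ✓), payload 011100.
Byte 3: 0xB7 = 10110111 (10xxxxxx ✓), payload 110111.
Concatenate: 1000011100110111 = 0x8737 (16 bits → U+8737).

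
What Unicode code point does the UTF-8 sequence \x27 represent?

U+0027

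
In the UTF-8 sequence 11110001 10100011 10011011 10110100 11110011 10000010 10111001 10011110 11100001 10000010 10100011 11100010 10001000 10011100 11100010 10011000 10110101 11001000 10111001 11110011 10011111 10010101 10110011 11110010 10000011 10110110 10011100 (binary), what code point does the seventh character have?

U+DF573

Offset 0: leading byte 0xF1 = 11110001 → 4-byte char #1 = F1 A3 9B B4.
Offset 4: leading byte 0xF3 = 11110011 → 4-byte char #2 = F3 82 B9 9E.
Offset 8: leading byte 0xE1 = 11100001 → 3-byte char #3 = E1 82 A3.
Offset 11: leading byte 0xE2 = 11100010 → 3-byte char #4 = E2 88 9C.
Offset 14: leading byte 0xE2 = 11100010 → 3-byte char #5 = E2 98 B5.
Offset 17: leading byte 0xC8 = 11001000 → 2-byte char #6 = C8 B9.
Offset 19: leading byte 0xF3 = 11110011 → 4-byte char #7 = F3 9F 95 B3.
Leading byte 0xF3 = 11110011 matches 11110xxx → 4-byte sequence.
Byte 1: 0xF3 = 11110011, payload 011 (3 bits).
Byte 2: 0x9F = 10011111 (10xxxxxx ✓), payload 011111.
Byte 3: 0x95 = 10010101 (10xxxxxx ✓), payload 010101.
Byte 4: 0xB3 = 10110011 (10xxxxxx ✓), payload 110011.
Concatenate: 011011111010101110011 = 0xDF573 (21 bits → U+DF573).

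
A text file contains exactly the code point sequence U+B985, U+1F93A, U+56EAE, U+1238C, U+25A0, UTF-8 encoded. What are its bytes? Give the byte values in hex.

U+B985: 3-byte form → EB A6 85.
U+1F93A: 4-byte form → F0 9F A4 BA.
U+56EAE: 4-byte form → F1 96 BA AE.
U+1238C: 4-byte form → F0 92 8E 8C.
U+25A0: 3-byte form → E2 96 A0.
Concatenated (18 bytes): EB A6 85 F0 9F A4 BA F1 96 BA AE F0 92 8E 8C E2 96 A0.

EB A6 85 F0 9F A4 BA F1 96 BA AE F0 92 8E 8C E2 96 A0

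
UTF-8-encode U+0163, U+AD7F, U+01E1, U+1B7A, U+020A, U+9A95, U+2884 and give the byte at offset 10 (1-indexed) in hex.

1-indexed offset 10 is 0-indexed offset 9.
U+0163 → 2-byte form C5 A3 at offsets 0–1.
U+AD7F → 3-byte form EA B5 BF at offsets 2–4.
U+01E1 → 2-byte form C7 A1 at offsets 5–6.
U+1B7A → 3-byte form E1 AD BA at offsets 7–9.
Offset 9 falls in char 4's range; it's byte 3 of E1 AD BA = 0xBA.

0xBA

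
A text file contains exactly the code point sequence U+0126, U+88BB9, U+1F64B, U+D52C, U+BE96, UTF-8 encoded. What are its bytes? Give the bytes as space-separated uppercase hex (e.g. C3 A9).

C4 A6 F2 88 AE B9 F0 9F 99 8B ED 94 AC EB BA 96

U+0126: 2-byte form → C4 A6.
U+88BB9: 4-byte form → F2 88 AE B9.
U+1F64B: 4-byte form → F0 9F 99 8B.
U+D52C: 3-byte form → ED 94 AC.
U+BE96: 3-byte form → EB BA 96.
Concatenated (16 bytes): C4 A6 F2 88 AE B9 F0 9F 99 8B ED 94 AC EB BA 96.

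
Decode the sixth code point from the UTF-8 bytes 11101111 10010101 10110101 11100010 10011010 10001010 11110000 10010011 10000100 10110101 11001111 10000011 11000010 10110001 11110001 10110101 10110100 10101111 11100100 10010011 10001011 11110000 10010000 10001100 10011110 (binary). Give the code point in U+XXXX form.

U+75D2F

Offset 0: leading byte 0xEF = 11101111 → 3-byte char #1 = EF 95 B5.
Offset 3: leading byte 0xE2 = 11100010 → 3-byte char #2 = E2 9A 8A.
Offset 6: leading byte 0xF0 = 11110000 → 4-byte char #3 = F0 93 84 B5.
Offset 10: leading byte 0xCF = 11001111 → 2-byte char #4 = CF 83.
Offset 12: leading byte 0xC2 = 11000010 → 2-byte char #5 = C2 B1.
Offset 14: leading byte 0xF1 = 11110001 → 4-byte char #6 = F1 B5 B4 AF.
Leading byte 0xF1 = 11110001 matches 11110xxx → 4-byte sequence.
Byte 1: 0xF1 = 11110001, payload 001 (3 bits).
Byte 2: 0xB5 = 10110101 (10xxxxxx ✓), payload 110101.
Byte 3: 0xB4 = 10110100 (10xxxxxx ✓), payload 110100.
Byte 4: 0xAF = 10101111 (10xxxxxx ✓), payload 101111.
Concatenate: 001110101110100101111 = 0x75D2F (21 bits → U+75D2F).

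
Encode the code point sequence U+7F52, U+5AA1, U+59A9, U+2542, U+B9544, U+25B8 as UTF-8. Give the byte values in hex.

U+7F52: 3-byte form → E7 BD 92.
U+5AA1: 3-byte form → E5 AA A1.
U+59A9: 3-byte form → E5 A6 A9.
U+2542: 3-byte form → E2 95 82.
U+B9544: 4-byte form → F2 B9 95 84.
U+25B8: 3-byte form → E2 96 B8.
Concatenated (19 bytes): E7 BD 92 E5 AA A1 E5 A6 A9 E2 95 82 F2 B9 95 84 E2 96 B8.

E7 BD 92 E5 AA A1 E5 A6 A9 E2 95 82 F2 B9 95 84 E2 96 B8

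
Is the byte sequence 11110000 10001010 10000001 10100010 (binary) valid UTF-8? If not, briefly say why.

invalid (overlong encoding)

Leading byte 0xF0 = 11110000 → 4-byte form.
Continuation bytes all match 10xxxxxx. Payload decodes to 0xA062.
But 0xA062 < 0x10000, the minimum for a 4-byte sequence — this is an overlong encoding.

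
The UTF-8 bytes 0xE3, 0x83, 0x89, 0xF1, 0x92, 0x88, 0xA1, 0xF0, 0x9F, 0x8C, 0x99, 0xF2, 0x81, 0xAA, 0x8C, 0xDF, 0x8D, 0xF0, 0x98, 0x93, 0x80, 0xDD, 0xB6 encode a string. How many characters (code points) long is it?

Byte at offset 0: 0xE3 = 11100011 → 3-byte char (#1). Advance 3.
Byte at offset 3: 0xF1 = 11110001 → 4-byte char (#2). Advance 4.
Byte at offset 7: 0xF0 = 11110000 → 4-byte char (#3). Advance 4.
Byte at offset 11: 0xF2 = 11110010 → 4-byte char (#4). Advance 4.
Byte at offset 15: 0xDF = 11011111 → 2-byte char (#5). Advance 2.
Byte at offset 17: 0xF0 = 11110000 → 4-byte char (#6). Advance 4.
Byte at offset 21: 0xDD = 11011101 → 2-byte char (#7). Advance 2.
Reached end at offset 23 after 7 code points.

7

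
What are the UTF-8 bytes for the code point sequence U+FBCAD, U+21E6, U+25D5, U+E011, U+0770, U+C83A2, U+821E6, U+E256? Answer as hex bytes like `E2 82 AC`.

U+FBCAD: 4-byte form → F3 BB B2 AD.
U+21E6: 3-byte form → E2 87 A6.
U+25D5: 3-byte form → E2 97 95.
U+E011: 3-byte form → EE 80 91.
U+0770: 2-byte form → DD B0.
U+C83A2: 4-byte form → F3 88 8E A2.
U+821E6: 4-byte form → F2 82 87 A6.
U+E256: 3-byte form → EE 89 96.
Concatenated (26 bytes): F3 BB B2 AD E2 87 A6 E2 97 95 EE 80 91 DD B0 F3 88 8E A2 F2 82 87 A6 EE 89 96.

F3 BB B2 AD E2 87 A6 E2 97 95 EE 80 91 DD B0 F3 88 8E A2 F2 82 87 A6 EE 89 96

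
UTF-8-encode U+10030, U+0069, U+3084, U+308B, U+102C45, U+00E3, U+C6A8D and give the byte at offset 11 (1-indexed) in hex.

1-indexed offset 11 is 0-indexed offset 10.
U+10030 → 4-byte form F0 90 80 B0 at offsets 0–3.
U+0069 → 1-byte form 69 at offsets 4–4.
U+3084 → 3-byte form E3 82 84 at offsets 5–7.
U+308B → 3-byte form E3 82 8B at offsets 8–10.
Offset 10 falls in char 4's range; it's byte 3 of E3 82 8B = 0x8B.

0x8B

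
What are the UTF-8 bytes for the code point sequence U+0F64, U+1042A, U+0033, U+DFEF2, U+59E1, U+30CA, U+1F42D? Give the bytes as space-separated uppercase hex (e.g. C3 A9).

E0 BD A4 F0 90 90 AA 33 F3 9F BB B2 E5 A7 A1 E3 83 8A F0 9F 90 AD

U+0F64: 3-byte form → E0 BD A4.
U+1042A: 4-byte form → F0 90 90 AA.
U+0033: 1-byte form → 33.
U+DFEF2: 4-byte form → F3 9F BB B2.
U+59E1: 3-byte form → E5 A7 A1.
U+30CA: 3-byte form → E3 83 8A.
U+1F42D: 4-byte form → F0 9F 90 AD.
Concatenated (22 bytes): E0 BD A4 F0 90 90 AA 33 F3 9F BB B2 E5 A7 A1 E3 83 8A F0 9F 90 AD.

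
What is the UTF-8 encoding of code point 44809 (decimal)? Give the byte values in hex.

U+AF09 = 0xAF09 = 44809 decimal. In range U+0800–U+FFFF → 3-byte form: 1110xxxx 10xxxxxx 10xxxxxx.
Binary (16 bits): 1010111100001001.
Split 4+6+6: 1010 | 111100 | 001001.
Byte 1: 11101010 = 0xEA.
Byte 2: 10111100 = 0xBC.
Byte 3: 10001001 = 0x89.

EA BC 89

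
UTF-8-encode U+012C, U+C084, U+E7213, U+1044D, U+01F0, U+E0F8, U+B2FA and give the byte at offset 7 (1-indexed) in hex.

1-indexed offset 7 is 0-indexed offset 6.
U+012C → 2-byte form C4 AC at offsets 0–1.
U+C084 → 3-byte form EC 82 84 at offsets 2–4.
U+E7213 → 4-byte form F3 A7 88 93 at offsets 5–8.
Offset 6 falls in char 3's range; it's byte 2 of F3 A7 88 93 = 0xA7.

0xA7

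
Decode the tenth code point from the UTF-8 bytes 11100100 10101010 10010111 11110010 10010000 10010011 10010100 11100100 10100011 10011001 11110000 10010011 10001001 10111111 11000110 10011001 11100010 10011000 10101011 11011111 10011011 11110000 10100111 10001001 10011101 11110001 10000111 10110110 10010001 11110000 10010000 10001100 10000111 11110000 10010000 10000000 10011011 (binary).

Offset 0: leading byte 0xE4 = 11100100 → 3-byte char #1 = E4 AA 97.
Offset 3: leading byte 0xF2 = 11110010 → 4-byte char #2 = F2 90 93 94.
Offset 7: leading byte 0xE4 = 11100100 → 3-byte char #3 = E4 A3 99.
Offset 10: leading byte 0xF0 = 11110000 → 4-byte char #4 = F0 93 89 BF.
Offset 14: leading byte 0xC6 = 11000110 → 2-byte char #5 = C6 99.
Offset 16: leading byte 0xE2 = 11100010 → 3-byte char #6 = E2 98 AB.
Offset 19: leading byte 0xDF = 11011111 → 2-byte char #7 = DF 9B.
Offset 21: leading byte 0xF0 = 11110000 → 4-byte char #8 = F0 A7 89 9D.
Offset 25: leading byte 0xF1 = 11110001 → 4-byte char #9 = F1 87 B6 91.
Offset 29: leading byte 0xF0 = 11110000 → 4-byte char #10 = F0 90 8C 87.
Leading byte 0xF0 = 11110000 matches 11110xxx → 4-byte sequence.
Byte 1: 0xF0 = 11110000, payload 000 (3 bits).
Byte 2: 0x90 = 10010000 (10xxxxxx ✓), payload 010000.
Byte 3: 0x8C = 10001100 (10xxxxxx ✓), payload 001100.
Byte 4: 0x87 = 10000111 (10xxxxxx ✓), payload 000111.
Concatenate: 000010000001100000111 = 0x10307 (21 bits → U+10307).

U+10307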